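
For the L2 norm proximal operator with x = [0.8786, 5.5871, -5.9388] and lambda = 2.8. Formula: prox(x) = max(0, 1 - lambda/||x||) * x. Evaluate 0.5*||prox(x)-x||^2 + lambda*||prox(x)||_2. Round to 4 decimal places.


Step 1: Compute ||x||.
||x|| = 8.201
Step 2: Compute scaling factor.
scale = max(0, 1 - 2.8/8.201) = 0.6586
Step 3: prox(x) = [0.5786, 3.6796, -3.9112]
||prox(x)|| = 5.401
Step 4: Proximal objective.
0.5*||prox-x||^2 = 3.92
lambda*||prox|| = 15.1228
Total = 19.0429


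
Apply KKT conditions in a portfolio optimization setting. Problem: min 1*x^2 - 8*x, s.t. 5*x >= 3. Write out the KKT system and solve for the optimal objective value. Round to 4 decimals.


Step 1: Try lambda = 0 (constraint inactive).
Stationarity: 2*1*x - 8 = 0
x* = 8/(2*1) = 4.0
Check constraint: 5*4.0 = 20.0 >= 3 -- satisfied.
Step 2: Compute optimal value.
f(x*) = 1*4.0^2 - 8*4.0 = -16.0


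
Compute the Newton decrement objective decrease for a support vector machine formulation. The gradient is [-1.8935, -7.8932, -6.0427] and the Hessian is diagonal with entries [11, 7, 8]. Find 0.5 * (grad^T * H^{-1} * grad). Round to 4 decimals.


Step 1: H is diagonal, so H^(-1) * g = [-0.1721, -1.1276, -0.7553].
Step 2: g^T H^(-1) g = sum_i g_i^2 / H_ii
  = (-1.8935)^2/11 + (-7.8932)^2/7 + (-6.0427)^2/8
  = 0.3259 + 8.9004 + 4.5643 = 13.7906
Step 3: Objective decrease = 0.5 * g^T H^(-1) g = 6.8953


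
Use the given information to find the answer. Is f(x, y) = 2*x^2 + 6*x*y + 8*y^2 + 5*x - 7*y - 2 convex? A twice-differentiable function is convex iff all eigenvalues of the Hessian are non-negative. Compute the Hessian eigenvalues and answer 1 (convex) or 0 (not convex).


The Hessian of f(x,y) = 2*x^2 + 6*x*y + 8*y^2 + 5*x - 7*y - 2 is:
H = [[4, 6], [6, 16]]
Trace = 4 + 16 = 20
Determinant = 4*16 - (6)^2 = 28
Discriminant = (20)^2 - 4*28 = 288.0
Eigenvalues: lambda_1 = 1.5147, lambda_2 = 18.4853
The function is convex.

1


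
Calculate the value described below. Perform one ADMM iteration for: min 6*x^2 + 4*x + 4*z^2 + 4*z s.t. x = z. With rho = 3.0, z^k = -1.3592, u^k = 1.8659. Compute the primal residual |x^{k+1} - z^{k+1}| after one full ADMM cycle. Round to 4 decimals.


ADMM iteration with rho = 3.0, z^k = -1.3592, u^k = 1.8659
Step 1: x-update.
Minimize 6*x^2 + 4*x + (3.0/2)*(x + 1.3592 + 1.8659)^2
FOC: (2*6 + 3.0)*x = -4 + 3.0*(-1.3592 - 1.8659)
x^{k+1} = -0.9117
Step 2: z-update.
Minimize 4*z^2 + 4*z + (3.0/2)*(-0.9117 - z + 1.8659)^2
FOC: (2*4 + 3.0)*z = -4 + 3.0*(-0.9117 + 1.8659)
z^{k+1} = -0.1034
Step 3: u-update.
u^{k+1} = 1.8659 - 0.9117 + 0.1034 = 1.0576
Step 4: Primal residual = |-0.9117 + 0.1034| = 0.8083


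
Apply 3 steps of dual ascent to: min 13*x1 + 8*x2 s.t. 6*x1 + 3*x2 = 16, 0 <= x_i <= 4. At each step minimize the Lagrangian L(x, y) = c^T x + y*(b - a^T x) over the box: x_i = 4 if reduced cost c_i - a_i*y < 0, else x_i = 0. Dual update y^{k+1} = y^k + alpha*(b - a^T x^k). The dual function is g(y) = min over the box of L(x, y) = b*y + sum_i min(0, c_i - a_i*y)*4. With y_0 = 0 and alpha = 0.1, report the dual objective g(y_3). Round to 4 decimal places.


Dual ascent for LP: min 13*x1 + 8*x2, 6*x1 + 3*x2 = 16, 0 <= x_i <= 4
Step 1: y^k = 0.0, reduced costs: (13.0, 8.0)
  x^k = (0.0, 0.0), subgradient = b - a^T x = 16.0
  y^{k+1} = 0.0 + 0.1*16.0 = 1.6
Step 2: y^k = 1.6, reduced costs: (3.4, 3.2)
  x^k = (0.0, 0.0), subgradient = b - a^T x = 16.0
  y^{k+1} = 1.6 + 0.1*16.0 = 3.2
Step 3: y^k = 3.2, reduced costs: (-6.2, -1.6)
  x^k = (4.0, 4.0), subgradient = b - a^T x = -20.0
  y^{k+1} = 3.2 + 0.1*-20.0 = 1.2
Dual objective at y_3 = 1.2: reduced costs (5.8, 4.4), box minimizer x = (0.0, 0.0)
g(y_3) = b*y + (c1 - a1*y)*x1 + (c2 - a2*y)*x2 = 16*1.2 + 5.8*0.0 + 4.4*0.0 = 19.2 + 0.0 + 0.0 = 19.2


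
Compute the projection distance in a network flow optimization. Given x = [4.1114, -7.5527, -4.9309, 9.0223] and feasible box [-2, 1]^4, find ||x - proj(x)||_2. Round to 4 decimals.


Project each component onto [-2, 1].
clip(4.1114) = 1.0, clip(-7.5527) = -2.0, clip(-4.9309) = -2.0, clip(9.0223) = 1.0
Projection = [1.0, -2.0, -2.0, 1.0]
Squared diffs: [9.6808, 30.8325, 8.5902, 64.3573]
Distance = sqrt(113.4608) = 10.6518


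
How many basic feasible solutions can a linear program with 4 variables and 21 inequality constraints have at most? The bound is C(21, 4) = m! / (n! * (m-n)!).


Each vertex corresponds to some choice of n active constraints out of m, so the number of vertices is at most C(m, n) = m! / (n!(m-n)!).
m = 21, n = 4
Numerator: 21 * 20 * 19 * 18
Denominator: 4! = 24
C(21, 4) = 5985


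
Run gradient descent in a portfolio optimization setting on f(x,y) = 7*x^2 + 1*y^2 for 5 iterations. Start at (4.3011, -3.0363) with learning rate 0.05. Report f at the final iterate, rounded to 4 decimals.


Gradient descent on f(x,y) = 7*x^2 + 1*y^2.
Starting point: (4.3011, -3.0363), alpha = 0.05
Step 1: grad_x = 2*7*4.3011 = 60.2154, grad_y = 2*1*-3.0363 = -6.0726
  x_1 = 4.3011 - 0.05*60.2154 = 1.2903
  y_1 = -3.0363 - 0.05*-6.0726 = -2.7327
Step 2: grad_x = 2*7*1.2903 = 18.0646, grad_y = 2*1*-2.7327 = -5.4653
  x_2 = 1.2903 - 0.05*18.0646 = 0.3871
  y_2 = -2.7327 - 0.05*-5.4653 = -2.4594
Step 3: grad_x = 2*7*0.3871 = 5.4194, grad_y = 2*1*-2.4594 = -4.9188
  x_3 = 0.3871 - 0.05*5.4194 = 0.1161
  y_3 = -2.4594 - 0.05*-4.9188 = -2.2135
Step 4: grad_x = 2*7*0.1161 = 1.6258, grad_y = 2*1*-2.2135 = -4.4269
  x_4 = 0.1161 - 0.05*1.6258 = 0.0348
  y_4 = -2.2135 - 0.05*-4.4269 = -1.9921
Step 5: grad_x = 2*7*0.0348 = 0.4877, grad_y = 2*1*-1.9921 = -3.9842
  x_5 = 0.0348 - 0.05*0.4877 = 0.0105
  y_5 = -1.9921 - 0.05*-3.9842 = -1.7929
f(0.0105, -1.7929) = 7*0.0105^2 + 1*(-1.7929)^2 = 3.2153


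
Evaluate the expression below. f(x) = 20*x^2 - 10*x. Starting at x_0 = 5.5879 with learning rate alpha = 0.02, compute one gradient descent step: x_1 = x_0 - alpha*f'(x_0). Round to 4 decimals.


We compute the gradient at x_0 and apply the update.
f'(x) = 40*x - 10
f'(5.5879) = 40*5.5879 - 10 = 213.516
x_1 = 5.5879 - 0.02*213.516 = 1.3176


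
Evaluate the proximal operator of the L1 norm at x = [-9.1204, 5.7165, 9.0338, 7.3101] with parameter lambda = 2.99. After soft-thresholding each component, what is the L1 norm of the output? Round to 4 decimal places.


Soft-thresholding with lambda = 2.99:
prox(-9.1204) = sign(-9.1204)*max(|-9.1204| - 2.99, 0) = -6.1304
prox(5.7165) = sign(5.7165)*max(|5.7165| - 2.99, 0) = 2.7265
prox(9.0338) = sign(9.0338)*max(|9.0338| - 2.99, 0) = 6.0438
prox(7.3101) = sign(7.3101)*max(|7.3101| - 2.99, 0) = 4.3201
prox(x) = [-6.1304, 2.7265, 6.0438, 4.3201]
||prox(x)||_1 = 6.1304 + 2.7265 + 6.0438 + 4.3201 = 19.2208


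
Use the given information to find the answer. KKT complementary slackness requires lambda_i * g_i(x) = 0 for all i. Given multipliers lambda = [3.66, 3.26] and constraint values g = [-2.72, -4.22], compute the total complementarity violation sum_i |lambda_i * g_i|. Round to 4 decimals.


KKT complementary slackness check:
lambda_1 * g_1 = 3.66 * -2.72 = -9.9552
lambda_2 * g_2 = 3.26 * -4.22 = -13.7572
Total violation = 9.9552 + 13.7572 = 23.7124


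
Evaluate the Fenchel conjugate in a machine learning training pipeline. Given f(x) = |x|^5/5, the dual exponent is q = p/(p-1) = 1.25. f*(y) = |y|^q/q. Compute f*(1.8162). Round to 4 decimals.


The conjugate exponent q satisfies 1/p + 1/q = 1.
p = 5, so q = 5/(5 - 1) = 1.25
|y|^q = 1.8162^1.25 = 2.1084
f*(1.8162) = 2.1084 / 1.25 = 1.6867


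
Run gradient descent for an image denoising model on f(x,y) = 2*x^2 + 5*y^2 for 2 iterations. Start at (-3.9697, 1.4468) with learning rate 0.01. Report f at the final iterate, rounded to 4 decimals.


Gradient descent on f(x,y) = 2*x^2 + 5*y^2.
Starting point: (-3.9697, 1.4468), alpha = 0.01
Step 1: grad_x = 2*2*-3.9697 = -15.8788, grad_y = 2*5*1.4468 = 14.468
  x_1 = -3.9697 - 0.01*-15.8788 = -3.8109
  y_1 = 1.4468 - 0.01*14.468 = 1.3021
Step 2: grad_x = 2*2*-3.8109 = -15.2436, grad_y = 2*5*1.3021 = 13.0212
  x_2 = -3.8109 - 0.01*-15.2436 = -3.6585
  y_2 = 1.3021 - 0.01*13.0212 = 1.1719
f(-3.6585, 1.1719) = 2*(-3.6585)^2 + 5*1.1719^2 = 33.6357


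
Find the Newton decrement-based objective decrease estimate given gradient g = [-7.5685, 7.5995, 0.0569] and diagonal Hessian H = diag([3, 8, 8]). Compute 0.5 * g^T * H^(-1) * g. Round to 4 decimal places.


Step 1: H is diagonal, so H^(-1) * g = [-2.5228, 0.9499, 0.0071].
Step 2: g^T H^(-1) g = sum_i g_i^2 / H_ii
  = (-7.5685)^2/3 + (7.5995)^2/8 + (0.0569)^2/8
  = 19.0941 + 7.2191 + 0.0004 = 26.3135
Step 3: Objective decrease = 0.5 * g^T H^(-1) g = 13.1568


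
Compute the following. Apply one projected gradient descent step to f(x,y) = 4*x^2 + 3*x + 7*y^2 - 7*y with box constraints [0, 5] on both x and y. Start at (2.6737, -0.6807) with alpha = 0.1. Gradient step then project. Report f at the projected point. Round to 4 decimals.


Step 1: Compute gradient at (2.6737, -0.6807).
grad_x = 2*4*2.6737 + 3 = 24.3896
grad_y = 2*7*-0.6807 - 7 = -16.5298
Step 2: Gradient step.
x_raw = 2.6737 - 0.1*24.3896 = 0.2347
y_raw = -0.6807 - 0.1*-16.5298 = 0.9723
Step 3: Project onto [0, 5].
x_proj = clip(0.2347) = 0.2347
y_proj = clip(0.9723) = 0.9723
Step 4: Evaluate f.
f(0.2347, 0.9723) = 0.736


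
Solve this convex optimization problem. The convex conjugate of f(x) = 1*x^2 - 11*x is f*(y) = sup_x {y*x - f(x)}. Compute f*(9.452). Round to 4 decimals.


f*(y) = sup_x {y*x - a*x^2 - b*x} = sup_x {(y-b)*x - a*x^2}
FOC: (y - b) - 2a*x = 0 => x* = (y - b)/(2a)
x* = (9.452 + 11)/(2*1) = 10.226
f*(9.452) = (y-b)^2/(4a) = (9.452 + 11)^2/(4*1)
= 418.2843/4 = 104.5711


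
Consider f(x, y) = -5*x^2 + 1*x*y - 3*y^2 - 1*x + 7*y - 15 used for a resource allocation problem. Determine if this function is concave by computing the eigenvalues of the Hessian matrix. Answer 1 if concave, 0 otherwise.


The Hessian of f(x,y) = -5*x^2 + 1*x*y - 3*y^2 - 1*x + 7*y - 15 is:
H = [[-10, 1], [1, -6]]
Trace = -10 - 6 = -16
Determinant = -10*-6 - (1)^2 = 59
Discriminant = (-16)^2 - 4*59 = 20.0
Eigenvalues: lambda_1 = -10.2361, lambda_2 = -5.7639
The function is concave.

1


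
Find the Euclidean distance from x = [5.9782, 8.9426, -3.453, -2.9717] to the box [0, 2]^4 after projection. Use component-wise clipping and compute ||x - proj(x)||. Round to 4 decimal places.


Project each component onto [0, 2].
clip(5.9782) = 2.0, clip(8.9426) = 2.0, clip(-3.453) = 0.0, clip(-2.9717) = 0.0
Projection = [2.0, 2.0, 0.0, 0.0]
Squared diffs: [15.8261, 48.1997, 11.9232, 8.831]
Distance = sqrt(84.78) = 9.2076


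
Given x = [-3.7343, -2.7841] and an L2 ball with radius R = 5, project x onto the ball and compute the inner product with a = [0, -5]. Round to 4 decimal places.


Step 1: Compute ||x|| (intermediates to 6 decimals).
||x|| = sqrt((-3.7343)^2 + (-2.7841)^2) = 4.657919
Step 2: Project.
Since ||x|| <= R, proj = x (no scaling needed).
proj(x) = [-3.7343, -2.7841]
Step 3: Dot product.
a^T * proj(x) = 0*(-3.7343) - 5*(-2.7841) = 13.9205


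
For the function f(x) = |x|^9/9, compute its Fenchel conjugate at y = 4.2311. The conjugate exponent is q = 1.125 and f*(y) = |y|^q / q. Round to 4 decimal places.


The conjugate exponent q satisfies 1/p + 1/q = 1.
p = 9, so q = 9/(9 - 1) = 1.125
|y|^q = 4.2311^1.125 = 5.0671
f*(4.2311) = 5.0671 / 1.125 = 4.5041


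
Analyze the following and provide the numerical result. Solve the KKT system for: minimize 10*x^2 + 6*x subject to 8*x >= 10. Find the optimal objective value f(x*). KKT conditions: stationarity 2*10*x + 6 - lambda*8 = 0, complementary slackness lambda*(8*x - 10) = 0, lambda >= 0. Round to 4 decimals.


Step 1: Try lambda = 0 (constraint inactive).
x_unc = -6/(2*10) = -0.3
Check: 8*-0.3 = -2.4 < 10 -- violated!
Step 2: Constraint must be active: 8*x = 10
x* = 10/8 = 1.25
lambda = (2*10*1.25 + 6)/8 = 3.875
Step 3: Compute optimal value.
f(x*) = 10*1.25^2 + 6*1.25 = 23.125


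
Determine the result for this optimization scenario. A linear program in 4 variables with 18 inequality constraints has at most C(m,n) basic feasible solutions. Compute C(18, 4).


Each vertex corresponds to some choice of n active constraints out of m, so the number of vertices is at most C(m, n) = m! / (n!(m-n)!).
m = 18, n = 4
Numerator: 18 * 17 * 16 * 15
Denominator: 4! = 24
C(18, 4) = 3060


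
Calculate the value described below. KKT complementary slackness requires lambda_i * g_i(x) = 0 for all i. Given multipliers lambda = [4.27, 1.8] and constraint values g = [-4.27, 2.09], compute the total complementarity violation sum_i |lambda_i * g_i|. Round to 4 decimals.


KKT complementary slackness check:
lambda_1 * g_1 = 4.27 * -4.27 = -18.2329
lambda_2 * g_2 = 1.8 * 2.09 = 3.762
Total violation = 18.2329 + 3.762 = 21.9949


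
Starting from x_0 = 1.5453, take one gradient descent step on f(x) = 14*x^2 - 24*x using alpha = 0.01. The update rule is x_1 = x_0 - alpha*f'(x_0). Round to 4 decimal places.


We compute the gradient at x_0 and apply the update.
f'(x) = 28*x - 24
f'(1.5453) = 28*1.5453 - 24 = 19.2684
x_1 = 1.5453 - 0.01*19.2684 = 1.3526


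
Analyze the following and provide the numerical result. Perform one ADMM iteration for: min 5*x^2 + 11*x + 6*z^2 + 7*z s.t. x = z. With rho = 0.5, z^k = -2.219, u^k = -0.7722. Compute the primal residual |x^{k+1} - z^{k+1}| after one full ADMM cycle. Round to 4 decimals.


ADMM iteration with rho = 0.5, z^k = -2.219, u^k = -0.7722
Step 1: x-update.
Minimize 5*x^2 + 11*x + (0.5/2)*(x + 2.219 - 0.7722)^2
FOC: (2*5 + 0.5)*x = -11 + 0.5*(-2.219 + 0.7722)
x^{k+1} = -1.1165
Step 2: z-update.
Minimize 6*z^2 + 7*z + (0.5/2)*(-1.1165 - z - 0.7722)^2
FOC: (2*6 + 0.5)*z = -7 + 0.5*(-1.1165 - 0.7722)
z^{k+1} = -0.6355
Step 3: u-update.
u^{k+1} = -0.7722 - 1.1165 + 0.6355 = -1.2532
Step 4: Primal residual = |-1.1165 + 0.6355| = 0.481


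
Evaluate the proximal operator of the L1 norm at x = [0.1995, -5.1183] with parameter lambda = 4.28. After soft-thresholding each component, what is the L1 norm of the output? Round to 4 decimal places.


Soft-thresholding with lambda = 4.28:
prox(0.1995) = sign(0.1995)*max(|0.1995| - 4.28, 0) = 0.0
prox(-5.1183) = sign(-5.1183)*max(|-5.1183| - 4.28, 0) = -0.8383
prox(x) = [0.0, -0.8383]
||prox(x)||_1 = 0.0 + 0.8383 = 0.8383


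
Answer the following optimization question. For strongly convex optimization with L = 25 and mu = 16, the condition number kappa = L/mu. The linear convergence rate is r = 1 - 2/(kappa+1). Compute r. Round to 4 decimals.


Step 1: Compute the condition number.
kappa = L/mu = 25/16 = 1.5625
Step 2: Compute the convergence rate.
r = 1 - 2/(kappa + 1) = 1 - 2*mu/(L + mu) = (L - mu)/(L + mu) = 9/41 = 0.2195


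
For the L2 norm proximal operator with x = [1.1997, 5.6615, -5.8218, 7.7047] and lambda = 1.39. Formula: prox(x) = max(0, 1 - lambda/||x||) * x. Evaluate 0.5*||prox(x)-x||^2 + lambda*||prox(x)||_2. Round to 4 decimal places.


Step 1: Compute ||x||.
||x|| = 11.2582
Step 2: Compute scaling factor.
scale = max(0, 1 - 1.39/11.2582) = 0.8765
Step 3: prox(x) = [1.0516, 4.9625, -5.103, 6.7534]
||prox(x)|| = 9.8682
Step 4: Proximal objective.
0.5*||prox-x||^2 = 0.9661
lambda*||prox|| = 13.7168
Total = 14.6829


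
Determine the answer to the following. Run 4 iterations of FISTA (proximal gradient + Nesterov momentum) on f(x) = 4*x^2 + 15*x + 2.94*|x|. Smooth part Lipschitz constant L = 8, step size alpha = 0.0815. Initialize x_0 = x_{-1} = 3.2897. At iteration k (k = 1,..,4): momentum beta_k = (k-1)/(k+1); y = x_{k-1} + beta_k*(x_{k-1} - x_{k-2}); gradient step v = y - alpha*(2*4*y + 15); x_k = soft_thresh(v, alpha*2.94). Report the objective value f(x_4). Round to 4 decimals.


FISTA on f(x) = 4*x^2 + 15*x + 2.94*|x|
L = 8, alpha = 0.0815
Iteration 1: beta = 0.0, y = 3.2897 + 0.0*(3.2897 - 3.2897) = 3.2897
  grad(y) = 41.3176, v = y - alpha*grad = -0.0777
  prox(v) = soft_thresh(-0.0777, 0.2396) = 0.0
Iteration 2: beta = 0.3333, y = 0.0 + 0.3333*(0.0 - 3.2897) = -1.0966
  grad(y) = 6.2275, v = y - alpha*grad = -1.6041
  prox(v) = soft_thresh(-1.6041, 0.2396) = -1.3645
Iteration 3: beta = 0.5, y = -1.3645 + 0.5*(-1.3645 - 0.0) = -2.0467
  grad(y) = -1.3739, v = y - alpha*grad = -1.9348
  prox(v) = soft_thresh(-1.9348, 0.2396) = -1.6952
Iteration 4: beta = 0.6, y = -1.6952 + 0.6*(-1.6952 + 1.3645) = -1.8936
  grad(y) = -0.1484, v = y - alpha*grad = -1.8815
  prox(v) = soft_thresh(-1.8815, 0.2396) = -1.6418
f(x_4) = 4*(-1.6418)^2 + 15*(-1.6418) + 2.94*|-1.6418| = -9.018


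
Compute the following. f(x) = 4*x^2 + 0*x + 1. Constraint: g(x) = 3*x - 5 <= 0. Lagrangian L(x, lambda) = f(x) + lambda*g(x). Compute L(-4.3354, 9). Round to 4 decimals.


Step 1: Evaluate f(x).
f(-4.3354) = 4*(-4.3354)^2 + 0*(-4.3354) + 1 = 76.1828
Step 2: Evaluate g(x).
g(-4.3354) = 3*-4.3354 - 5 = -18.0062
Step 3: Compute Lagrangian.
L = 76.1828 + 9*-18.0062 = -85.873


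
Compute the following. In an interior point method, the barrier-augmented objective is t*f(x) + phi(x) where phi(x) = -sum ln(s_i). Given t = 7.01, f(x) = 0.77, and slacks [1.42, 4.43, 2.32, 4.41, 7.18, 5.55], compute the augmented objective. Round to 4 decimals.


Step 1: Compute log-barrier.
ln values: [0.3507, 1.4884, 0.8416, 1.4839, 1.9713, 1.7138]
phi = -(0.3507 + 1.4884 + 0.8416 + 1.4839 + 1.9713 + 1.7138) = -7.8496
Step 2: Compute augmented objective.
t*f(x) = 7.01*0.77 = 5.3977
Total = 5.3977 - 7.8496 = -2.4519


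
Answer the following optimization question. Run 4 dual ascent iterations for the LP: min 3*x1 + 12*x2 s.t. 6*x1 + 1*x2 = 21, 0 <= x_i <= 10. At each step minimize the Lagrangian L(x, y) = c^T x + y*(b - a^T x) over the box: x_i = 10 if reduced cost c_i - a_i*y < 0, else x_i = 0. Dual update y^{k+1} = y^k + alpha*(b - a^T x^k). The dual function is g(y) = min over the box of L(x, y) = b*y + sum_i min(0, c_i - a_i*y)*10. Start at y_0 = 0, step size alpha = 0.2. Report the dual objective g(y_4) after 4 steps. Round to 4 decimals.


Dual ascent for LP: min 3*x1 + 12*x2, 6*x1 + 1*x2 = 21, 0 <= x_i <= 10
Step 1: y^k = 0.0, reduced costs: (3.0, 12.0)
  x^k = (0.0, 0.0), subgradient = b - a^T x = 21.0
  y^{k+1} = 0.0 + 0.2*21.0 = 4.2
Step 2: y^k = 4.2, reduced costs: (-22.2, 7.8)
  x^k = (10.0, 0.0), subgradient = b - a^T x = -39.0
  y^{k+1} = 4.2 + 0.2*-39.0 = -3.6
Step 3: y^k = -3.6, reduced costs: (24.6, 15.6)
  x^k = (0.0, 0.0), subgradient = b - a^T x = 21.0
  y^{k+1} = -3.6 + 0.2*21.0 = 0.6
Step 4: y^k = 0.6, reduced costs: (-0.6, 11.4)
  x^k = (10.0, 0.0), subgradient = b - a^T x = -39.0
  y^{k+1} = 0.6 + 0.2*-39.0 = -7.2
Dual objective at y_4 = -7.2: reduced costs (46.2, 19.2), box minimizer x = (0.0, 0.0)
g(y_4) = b*y + (c1 - a1*y)*x1 + (c2 - a2*y)*x2 = 21*(-7.2) + 46.2*0.0 + 19.2*0.0 = -151.2 + 0.0 + 0.0 = -151.2


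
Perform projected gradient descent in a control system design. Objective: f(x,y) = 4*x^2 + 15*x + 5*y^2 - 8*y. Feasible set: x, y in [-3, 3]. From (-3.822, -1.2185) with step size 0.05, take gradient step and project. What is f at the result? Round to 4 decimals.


Step 1: Compute gradient at (-3.822, -1.2185).
grad_x = 2*4*-3.822 + 15 = -15.576
grad_y = 2*5*-1.2185 - 8 = -20.185
Step 2: Gradient step.
x_raw = -3.822 - 0.05*-15.576 = -3.0432
y_raw = -1.2185 - 0.05*-20.185 = -0.2093
Step 3: Project onto [-3, 3].
x_proj = clip(-3.0432) = -3.0
y_proj = clip(-0.2093) = -0.2093
Step 4: Evaluate f.
f(-3.0, -0.2093) = -7.1071


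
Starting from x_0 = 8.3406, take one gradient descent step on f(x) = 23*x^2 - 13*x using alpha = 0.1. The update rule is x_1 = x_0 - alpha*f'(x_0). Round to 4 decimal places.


We compute the gradient at x_0 and apply the update.
f'(x) = 46*x - 13
f'(8.3406) = 46*8.3406 - 13 = 370.6676
x_1 = 8.3406 - 0.1*370.6676 = -28.7262


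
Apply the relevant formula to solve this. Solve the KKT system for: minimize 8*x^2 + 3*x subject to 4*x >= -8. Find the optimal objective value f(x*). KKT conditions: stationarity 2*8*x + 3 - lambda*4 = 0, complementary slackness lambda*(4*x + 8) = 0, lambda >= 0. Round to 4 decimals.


Step 1: Try lambda = 0 (constraint inactive).
Stationarity: 2*8*x + 3 = 0
x* = -3/(2*8) = -0.1875
Check constraint: 4*-0.1875 = -0.75 >= -8 -- satisfied.
Step 2: Compute optimal value.
f(x*) = 8*(-0.1875)^2 + 3*(-0.1875) = -0.2813


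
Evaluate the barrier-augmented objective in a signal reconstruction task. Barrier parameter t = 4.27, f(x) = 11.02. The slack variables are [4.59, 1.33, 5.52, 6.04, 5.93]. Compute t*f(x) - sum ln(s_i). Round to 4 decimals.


Step 1: Compute log-barrier.
ln values: [1.5239, 0.2852, 1.7084, 1.7984, 1.78]
phi = -(1.5239 + 0.2852 + 1.7084 + 1.7984 + 1.78) = -7.0959
Step 2: Compute augmented objective.
t*f(x) = 4.27*11.02 = 47.0554
Total = 47.0554 - 7.0959 = 39.9595


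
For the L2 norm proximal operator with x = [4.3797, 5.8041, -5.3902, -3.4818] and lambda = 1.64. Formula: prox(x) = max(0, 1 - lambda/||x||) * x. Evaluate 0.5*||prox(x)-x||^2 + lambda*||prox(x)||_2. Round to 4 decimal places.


Step 1: Compute ||x||.
||x|| = 9.6978
Step 2: Compute scaling factor.
scale = max(0, 1 - 1.64/9.6978) = 0.8309
Step 3: prox(x) = [3.639, 4.8226, -4.4787, -2.893]
||prox(x)|| = 8.0578
Step 4: Proximal objective.
0.5*||prox-x||^2 = 1.3448
lambda*||prox|| = 13.2148
Total = 14.5595


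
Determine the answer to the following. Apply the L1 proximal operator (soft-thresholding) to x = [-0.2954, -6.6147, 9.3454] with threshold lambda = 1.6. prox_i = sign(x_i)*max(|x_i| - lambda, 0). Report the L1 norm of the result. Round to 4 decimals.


Soft-thresholding with lambda = 1.6:
prox(-0.2954) = sign(-0.2954)*max(|-0.2954| - 1.6, 0) = 0.0
prox(-6.6147) = sign(-6.6147)*max(|-6.6147| - 1.6, 0) = -5.0147
prox(9.3454) = sign(9.3454)*max(|9.3454| - 1.6, 0) = 7.7454
prox(x) = [0.0, -5.0147, 7.7454]
||prox(x)||_1 = 0.0 + 5.0147 + 7.7454 = 12.7601


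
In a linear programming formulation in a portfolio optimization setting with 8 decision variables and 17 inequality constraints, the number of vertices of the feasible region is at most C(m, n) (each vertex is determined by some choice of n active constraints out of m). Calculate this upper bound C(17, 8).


Each vertex corresponds to some choice of n active constraints out of m, so the number of vertices is at most C(m, n) = m! / (n!(m-n)!).
m = 17, n = 8
Numerator: 17 * 16 * 15 * 14 * 13 * 12 * 11 * 10
Denominator: 8! = 40320
C(17, 8) = 24310


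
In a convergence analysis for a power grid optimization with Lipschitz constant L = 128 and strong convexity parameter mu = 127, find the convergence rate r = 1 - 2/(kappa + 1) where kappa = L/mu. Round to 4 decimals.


Step 1: Compute the condition number.
kappa = L/mu = 128/127 = 1.0079
Step 2: Compute the convergence rate.
r = 1 - 2/(kappa + 1) = 1 - 2*mu/(L + mu) = (L - mu)/(L + mu) = 1/255 = 0.0039


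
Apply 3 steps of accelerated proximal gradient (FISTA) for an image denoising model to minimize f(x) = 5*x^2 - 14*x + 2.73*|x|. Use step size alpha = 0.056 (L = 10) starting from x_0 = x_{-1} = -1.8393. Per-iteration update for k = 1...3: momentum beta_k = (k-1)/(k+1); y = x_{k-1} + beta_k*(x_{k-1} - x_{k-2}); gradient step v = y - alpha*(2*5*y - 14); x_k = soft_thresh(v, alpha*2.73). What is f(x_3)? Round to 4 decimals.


FISTA on f(x) = 5*x^2 - 14*x + 2.73*|x|
L = 10, alpha = 0.056
Iteration 1: beta = 0.0, y = -1.8393 + 0.0*(-1.8393 + 1.8393) = -1.8393
  grad(y) = -32.393, v = y - alpha*grad = -0.0253
  prox(v) = soft_thresh(-0.0253, 0.1529) = 0.0
Iteration 2: beta = 0.3333, y = 0.0 + 0.3333*(0.0 + 1.8393) = 0.6131
  grad(y) = -7.869, v = y - alpha*grad = 1.0538
  prox(v) = soft_thresh(1.0538, 0.1529) = 0.9009
Iteration 3: beta = 0.5, y = 0.9009 + 0.5*(0.9009 - 0.0) = 1.3513
  grad(y) = -0.4867, v = y - alpha*grad = 1.3786
  prox(v) = soft_thresh(1.3786, 0.1529) = 1.2257
f(x_3) = 5*1.2257^2 - 14*1.2257 + 2.73*|1.2257| = -6.3019


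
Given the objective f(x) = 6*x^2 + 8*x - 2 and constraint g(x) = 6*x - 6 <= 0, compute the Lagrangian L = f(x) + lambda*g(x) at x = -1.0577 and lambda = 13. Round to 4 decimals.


Step 1: Evaluate f(x).
f(-1.0577) = 6*(-1.0577)^2 + 8*(-1.0577) - 2 = -3.7492
Step 2: Evaluate g(x).
g(-1.0577) = 6*-1.0577 - 6 = -12.3462
Step 3: Compute Lagrangian.
L = -3.7492 + 13*-12.3462 = -164.2498


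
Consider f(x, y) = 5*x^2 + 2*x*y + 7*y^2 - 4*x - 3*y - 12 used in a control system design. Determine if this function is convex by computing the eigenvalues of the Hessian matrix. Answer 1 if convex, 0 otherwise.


The Hessian of f(x,y) = 5*x^2 + 2*x*y + 7*y^2 - 4*x - 3*y - 12 is:
H = [[10, 2], [2, 14]]
Trace = 10 + 14 = 24
Determinant = 10*14 - (2)^2 = 136
Discriminant = (24)^2 - 4*136 = 32.0
Eigenvalues: lambda_1 = 9.1716, lambda_2 = 14.8284
The function is convex.

1


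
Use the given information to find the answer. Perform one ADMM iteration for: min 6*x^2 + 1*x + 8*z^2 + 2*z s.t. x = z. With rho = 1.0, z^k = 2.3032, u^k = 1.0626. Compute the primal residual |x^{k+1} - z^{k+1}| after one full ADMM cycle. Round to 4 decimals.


ADMM iteration with rho = 1.0, z^k = 2.3032, u^k = 1.0626
Step 1: x-update.
Minimize 6*x^2 + 1*x + (1.0/2)*(x - 2.3032 + 1.0626)^2
FOC: (2*6 + 1.0)*x = -1 + 1.0*(2.3032 - 1.0626)
x^{k+1} = 0.0185
Step 2: z-update.
Minimize 8*z^2 + 2*z + (1.0/2)*(0.0185 - z + 1.0626)^2
FOC: (2*8 + 1.0)*z = -2 + 1.0*(0.0185 + 1.0626)
z^{k+1} = -0.0541
Step 3: u-update.
u^{k+1} = 1.0626 + 0.0185 + 0.0541 = 1.1352
Step 4: Primal residual = |0.0185 + 0.0541| = 0.0726


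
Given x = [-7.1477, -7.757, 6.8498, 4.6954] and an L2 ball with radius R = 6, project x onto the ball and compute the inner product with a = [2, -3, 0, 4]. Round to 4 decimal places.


Step 1: Compute ||x|| (intermediates to 6 decimals).
||x|| = sqrt((-7.1477)^2 + (-7.757)^2 + 6.8498^2 + 4.6954^2) = 13.424873
Step 2: Project.
Since ||x|| > R, scale = R/||x|| = 6/13.424873 = 0.446932, proj(x) = scale * x
proj(x) = [-3.194536, -3.466852, 3.061395, 2.098525]
Step 3: Dot product.
a^T * proj(x) = 2*(-3.194536) - 3*(-3.466852) + 0*3.061395 + 4*2.098525 = 12.4056


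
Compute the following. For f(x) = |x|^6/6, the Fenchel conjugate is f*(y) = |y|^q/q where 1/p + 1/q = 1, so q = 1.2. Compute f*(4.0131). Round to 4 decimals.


The conjugate exponent q satisfies 1/p + 1/q = 1.
p = 6, so q = 6/(6 - 1) = 1.2
|y|^q = 4.0131^1.2 = 5.2988
f*(4.0131) = 5.2988 / 1.2 = 4.4157


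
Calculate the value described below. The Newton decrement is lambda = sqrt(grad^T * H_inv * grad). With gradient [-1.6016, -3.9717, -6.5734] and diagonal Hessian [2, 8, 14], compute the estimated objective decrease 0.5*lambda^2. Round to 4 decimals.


Step 1: H is diagonal, so H^(-1) * g = [-0.8008, -0.4965, -0.4695].
Step 2: g^T H^(-1) g = sum_i g_i^2 / H_ii
  = (-1.6016)^2/2 + (-3.9717)^2/8 + (-6.5734)^2/14
  = 1.2826 + 1.9718 + 3.0864 = 6.3408
Step 3: Objective decrease = 0.5 * g^T H^(-1) g = 3.1704


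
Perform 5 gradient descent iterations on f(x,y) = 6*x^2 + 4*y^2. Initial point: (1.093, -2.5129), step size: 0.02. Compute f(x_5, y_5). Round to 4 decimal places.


Gradient descent on f(x,y) = 6*x^2 + 4*y^2.
Starting point: (1.093, -2.5129), alpha = 0.02
Step 1: grad_x = 2*6*1.093 = 13.116, grad_y = 2*4*-2.5129 = -20.1032
  x_1 = 1.093 - 0.02*13.116 = 0.8307
  y_1 = -2.5129 - 0.02*-20.1032 = -2.1108
Step 2: grad_x = 2*6*0.8307 = 9.9682, grad_y = 2*4*-2.1108 = -16.8867
  x_2 = 0.8307 - 0.02*9.9682 = 0.6313
  y_2 = -2.1108 - 0.02*-16.8867 = -1.7731
Step 3: grad_x = 2*6*0.6313 = 7.5758, grad_y = 2*4*-1.7731 = -14.1848
  x_3 = 0.6313 - 0.02*7.5758 = 0.4798
  y_3 = -1.7731 - 0.02*-14.1848 = -1.4894
Step 4: grad_x = 2*6*0.4798 = 5.7576, grad_y = 2*4*-1.4894 = -11.9152
  x_4 = 0.4798 - 0.02*5.7576 = 0.3646
  y_4 = -1.4894 - 0.02*-11.9152 = -1.2511
Step 5: grad_x = 2*6*0.3646 = 4.3758, grad_y = 2*4*-1.2511 = -10.0088
  x_5 = 0.3646 - 0.02*4.3758 = 0.2771
  y_5 = -1.2511 - 0.02*-10.0088 = -1.0509
f(0.2771, -1.0509) = 6*0.2771^2 + 4*(-1.0509)^2 = 4.8786


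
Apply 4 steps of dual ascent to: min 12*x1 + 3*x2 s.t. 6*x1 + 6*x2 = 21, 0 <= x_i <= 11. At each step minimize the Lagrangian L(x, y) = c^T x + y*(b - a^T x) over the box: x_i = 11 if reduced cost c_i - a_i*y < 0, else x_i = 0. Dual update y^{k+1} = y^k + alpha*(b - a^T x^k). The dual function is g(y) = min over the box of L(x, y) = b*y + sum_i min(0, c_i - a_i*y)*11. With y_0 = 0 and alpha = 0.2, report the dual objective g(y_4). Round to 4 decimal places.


Dual ascent for LP: min 12*x1 + 3*x2, 6*x1 + 6*x2 = 21, 0 <= x_i <= 11
Step 1: y^k = 0.0, reduced costs: (12.0, 3.0)
  x^k = (0.0, 0.0), subgradient = b - a^T x = 21.0
  y^{k+1} = 0.0 + 0.2*21.0 = 4.2
Step 2: y^k = 4.2, reduced costs: (-13.2, -22.2)
  x^k = (11.0, 11.0), subgradient = b - a^T x = -111.0
  y^{k+1} = 4.2 + 0.2*-111.0 = -18.0
Step 3: y^k = -18.0, reduced costs: (120.0, 111.0)
  x^k = (0.0, 0.0), subgradient = b - a^T x = 21.0
  y^{k+1} = -18.0 + 0.2*21.0 = -13.8
Step 4: y^k = -13.8, reduced costs: (94.8, 85.8)
  x^k = (0.0, 0.0), subgradient = b - a^T x = 21.0
  y^{k+1} = -13.8 + 0.2*21.0 = -9.6
Dual objective at y_4 = -9.6: reduced costs (69.6, 60.6), box minimizer x = (0.0, 0.0)
g(y_4) = b*y + (c1 - a1*y)*x1 + (c2 - a2*y)*x2 = 21*(-9.6) + 69.6*0.0 + 60.6*0.0 = -201.6 + 0.0 + 0.0 = -201.6


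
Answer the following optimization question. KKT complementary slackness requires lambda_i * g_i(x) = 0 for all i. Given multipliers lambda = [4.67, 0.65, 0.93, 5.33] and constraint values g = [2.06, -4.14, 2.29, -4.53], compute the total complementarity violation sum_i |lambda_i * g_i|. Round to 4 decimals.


KKT complementary slackness check:
lambda_1 * g_1 = 4.67 * 2.06 = 9.6202
lambda_2 * g_2 = 0.65 * -4.14 = -2.691
lambda_3 * g_3 = 0.93 * 2.29 = 2.1297
lambda_4 * g_4 = 5.33 * -4.53 = -24.1449
Total violation = 9.6202 + 2.691 + 2.1297 + 24.1449 = 38.5858


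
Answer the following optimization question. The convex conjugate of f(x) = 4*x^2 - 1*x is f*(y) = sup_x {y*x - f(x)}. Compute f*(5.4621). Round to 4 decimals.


f*(y) = sup_x {y*x - a*x^2 - b*x} = sup_x {(y-b)*x - a*x^2}
FOC: (y - b) - 2a*x = 0 => x* = (y - b)/(2a)
x* = (5.4621 + 1)/(2*4) = 0.8078
f*(5.4621) = (y-b)^2/(4a) = (5.4621 + 1)^2/(4*4)
= 41.7587/16 = 2.6099


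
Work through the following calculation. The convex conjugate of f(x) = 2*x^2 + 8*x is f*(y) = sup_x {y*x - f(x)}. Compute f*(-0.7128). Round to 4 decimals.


f*(y) = sup_x {y*x - a*x^2 - b*x} = sup_x {(y-b)*x - a*x^2}
FOC: (y - b) - 2a*x = 0 => x* = (y - b)/(2a)
x* = (-0.7128 - 8)/(2*2) = -2.1782
f*(-0.7128) = (y-b)^2/(4a) = (-0.7128 - 8)^2/(4*2)
= 75.9129/8 = 9.4891


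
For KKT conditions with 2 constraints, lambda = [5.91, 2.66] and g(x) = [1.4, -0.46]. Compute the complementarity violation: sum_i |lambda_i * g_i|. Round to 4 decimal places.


KKT complementary slackness check:
lambda_1 * g_1 = 5.91 * 1.4 = 8.274
lambda_2 * g_2 = 2.66 * -0.46 = -1.2236
Total violation = 8.274 + 1.2236 = 9.4976


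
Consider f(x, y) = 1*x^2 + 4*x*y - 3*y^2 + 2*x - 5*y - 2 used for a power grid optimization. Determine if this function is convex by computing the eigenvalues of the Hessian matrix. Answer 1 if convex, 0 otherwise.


The Hessian of f(x,y) = 1*x^2 + 4*x*y - 3*y^2 + 2*x - 5*y - 2 is:
H = [[2, 4], [4, -6]]
Trace = 2 - 6 = -4
Determinant = 2*-6 - (4)^2 = -28
Discriminant = (-4)^2 - 4*-28 = 128.0
Eigenvalues: lambda_1 = -7.6569, lambda_2 = 3.6569
The function is not convex.

0


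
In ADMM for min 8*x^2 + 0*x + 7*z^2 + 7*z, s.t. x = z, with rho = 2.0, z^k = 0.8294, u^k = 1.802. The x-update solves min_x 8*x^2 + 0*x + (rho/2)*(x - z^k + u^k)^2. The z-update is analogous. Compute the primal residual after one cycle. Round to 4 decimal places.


ADMM iteration with rho = 2.0, z^k = 0.8294, u^k = 1.802
Step 1: x-update.
Minimize 8*x^2 + 0*x + (2.0/2)*(x - 0.8294 + 1.802)^2
FOC: (2*8 + 2.0)*x = 0 + 2.0*(0.8294 - 1.802)
x^{k+1} = -0.1081
Step 2: z-update.
Minimize 7*z^2 + 7*z + (2.0/2)*(-0.1081 - z + 1.802)^2
FOC: (2*7 + 2.0)*z = -7 + 2.0*(-0.1081 + 1.802)
z^{k+1} = -0.2258
Step 3: u-update.
u^{k+1} = 1.802 - 0.1081 + 0.2258 = 1.9197
Step 4: Primal residual = |-0.1081 + 0.2258| = 0.1177


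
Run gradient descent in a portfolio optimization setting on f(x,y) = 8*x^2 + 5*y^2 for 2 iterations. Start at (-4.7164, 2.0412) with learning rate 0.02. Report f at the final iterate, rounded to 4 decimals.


Gradient descent on f(x,y) = 8*x^2 + 5*y^2.
Starting point: (-4.7164, 2.0412), alpha = 0.02
Step 1: grad_x = 2*8*-4.7164 = -75.4624, grad_y = 2*5*2.0412 = 20.412
  x_1 = -4.7164 - 0.02*-75.4624 = -3.2072
  y_1 = 2.0412 - 0.02*20.412 = 1.633
Step 2: grad_x = 2*8*-3.2072 = -51.3144, grad_y = 2*5*1.633 = 16.3296
  x_2 = -3.2072 - 0.02*-51.3144 = -2.1809
  y_2 = 1.633 - 0.02*16.3296 = 1.3064
f(-2.1809, 1.3064) = 8*(-2.1809)^2 + 5*1.3064^2 = 46.5823


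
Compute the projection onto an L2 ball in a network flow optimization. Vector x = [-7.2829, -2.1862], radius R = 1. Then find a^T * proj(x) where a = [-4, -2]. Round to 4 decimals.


Step 1: Compute ||x|| (intermediates to 6 decimals).
||x|| = sqrt((-7.2829)^2 + (-2.1862)^2) = 7.603953
Step 2: Project.
Since ||x|| > R, scale = R/||x|| = 1/7.603953 = 0.131511, proj(x) = scale * x
proj(x) = [-0.957781, -0.287509]
Step 3: Dot product.
a^T * proj(x) = -4*(-0.957781) - 2*(-0.287509) = 4.4061


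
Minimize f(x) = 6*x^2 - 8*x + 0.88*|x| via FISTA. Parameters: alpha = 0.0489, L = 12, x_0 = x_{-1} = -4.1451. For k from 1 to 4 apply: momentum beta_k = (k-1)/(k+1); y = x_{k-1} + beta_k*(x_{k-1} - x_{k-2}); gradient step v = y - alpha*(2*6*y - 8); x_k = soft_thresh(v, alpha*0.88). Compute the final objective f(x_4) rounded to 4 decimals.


FISTA on f(x) = 6*x^2 - 8*x + 0.88*|x|
L = 12, alpha = 0.0489
Iteration 1: beta = 0.0, y = -4.1451 + 0.0*(-4.1451 + 4.1451) = -4.1451
  grad(y) = -57.7412, v = y - alpha*grad = -1.3216
  prox(v) = soft_thresh(-1.3216, 0.043) = -1.2785
Iteration 2: beta = 0.3333, y = -1.2785 + 0.3333*(-1.2785 + 4.1451) = -0.323
  grad(y) = -11.876, v = y - alpha*grad = 0.2577
  prox(v) = soft_thresh(0.2577, 0.043) = 0.2147
Iteration 3: beta = 0.5, y = 0.2147 + 0.5*(0.2147 + 1.2785) = 0.9613
  grad(y) = 3.5358, v = y - alpha*grad = 0.7884
  prox(v) = soft_thresh(0.7884, 0.043) = 0.7454
Iteration 4: beta = 0.6, y = 0.7454 + 0.6*(0.7454 - 0.2147) = 1.0638
  grad(y) = 4.7655, v = y - alpha*grad = 0.8308
  prox(v) = soft_thresh(0.8308, 0.043) = 0.7877
f(x_4) = 6*0.7877^2 - 8*0.7877 + 0.88*|0.7877| = -1.8855


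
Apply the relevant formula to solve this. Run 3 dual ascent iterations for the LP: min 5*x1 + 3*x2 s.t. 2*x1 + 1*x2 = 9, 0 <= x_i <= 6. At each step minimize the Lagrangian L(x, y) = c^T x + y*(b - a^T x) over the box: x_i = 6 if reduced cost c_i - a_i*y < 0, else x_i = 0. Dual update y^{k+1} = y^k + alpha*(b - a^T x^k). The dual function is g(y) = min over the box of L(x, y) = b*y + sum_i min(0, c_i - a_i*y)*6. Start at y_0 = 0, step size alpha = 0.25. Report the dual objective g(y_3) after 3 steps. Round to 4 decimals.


Dual ascent for LP: min 5*x1 + 3*x2, 2*x1 + 1*x2 = 9, 0 <= x_i <= 6
Step 1: y^k = 0.0, reduced costs: (5.0, 3.0)
  x^k = (0.0, 0.0), subgradient = b - a^T x = 9.0
  y^{k+1} = 0.0 + 0.25*9.0 = 2.25
Step 2: y^k = 2.25, reduced costs: (0.5, 0.75)
  x^k = (0.0, 0.0), subgradient = b - a^T x = 9.0
  y^{k+1} = 2.25 + 0.25*9.0 = 4.5
Step 3: y^k = 4.5, reduced costs: (-4.0, -1.5)
  x^k = (6.0, 6.0), subgradient = b - a^T x = -9.0
  y^{k+1} = 4.5 + 0.25*-9.0 = 2.25
Dual objective at y_3 = 2.25: reduced costs (0.5, 0.75), box minimizer x = (0.0, 0.0)
g(y_3) = b*y + (c1 - a1*y)*x1 + (c2 - a2*y)*x2 = 9*2.25 + 0.5*0.0 + 0.75*0.0 = 20.25 + 0.0 + 0.0 = 20.25


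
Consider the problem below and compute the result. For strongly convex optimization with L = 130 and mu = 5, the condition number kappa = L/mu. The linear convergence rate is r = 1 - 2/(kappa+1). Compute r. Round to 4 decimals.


Step 1: Compute the condition number.
kappa = L/mu = 130/5 = 26.0
Step 2: Compute the convergence rate.
r = 1 - 2/(kappa + 1) = 1 - 2*mu/(L + mu) = (L - mu)/(L + mu) = 125/135 = 0.9259


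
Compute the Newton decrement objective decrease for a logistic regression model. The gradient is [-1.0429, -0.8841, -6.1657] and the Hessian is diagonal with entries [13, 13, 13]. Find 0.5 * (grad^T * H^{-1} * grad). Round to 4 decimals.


Step 1: H is diagonal, so H^(-1) * g = [-0.0802, -0.068, -0.4743].
Step 2: g^T H^(-1) g = sum_i g_i^2 / H_ii
  = (-1.0429)^2/13 + (-0.8841)^2/13 + (-6.1657)^2/13
  = 0.0837 + 0.0601 + 2.9243 = 3.0681
Step 3: Objective decrease = 0.5 * g^T H^(-1) g = 1.534


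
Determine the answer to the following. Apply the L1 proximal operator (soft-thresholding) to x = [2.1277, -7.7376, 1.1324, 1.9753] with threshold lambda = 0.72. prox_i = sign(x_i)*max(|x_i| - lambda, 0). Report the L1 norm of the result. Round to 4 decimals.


Soft-thresholding with lambda = 0.72:
prox(2.1277) = sign(2.1277)*max(|2.1277| - 0.72, 0) = 1.4077
prox(-7.7376) = sign(-7.7376)*max(|-7.7376| - 0.72, 0) = -7.0176
prox(1.1324) = sign(1.1324)*max(|1.1324| - 0.72, 0) = 0.4124
prox(1.9753) = sign(1.9753)*max(|1.9753| - 0.72, 0) = 1.2553
prox(x) = [1.4077, -7.0176, 0.4124, 1.2553]
||prox(x)||_1 = 1.4077 + 7.0176 + 0.4124 + 1.2553 = 10.093


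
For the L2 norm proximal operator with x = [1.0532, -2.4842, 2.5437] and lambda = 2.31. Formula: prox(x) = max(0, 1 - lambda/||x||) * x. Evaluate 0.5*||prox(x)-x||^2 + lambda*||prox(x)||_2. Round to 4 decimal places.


Step 1: Compute ||x||.
||x|| = 3.7082
Step 2: Compute scaling factor.
scale = max(0, 1 - 2.31/3.7082) = 0.3771
Step 3: prox(x) = [0.3971, -0.9367, 0.9591]
||prox(x)|| = 1.3982
Step 4: Proximal objective.
0.5*||prox-x||^2 = 2.6681
lambda*||prox|| = 3.2298
Total = 5.8979


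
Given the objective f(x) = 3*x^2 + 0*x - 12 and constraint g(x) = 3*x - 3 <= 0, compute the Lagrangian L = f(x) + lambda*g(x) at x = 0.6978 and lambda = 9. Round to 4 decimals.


Step 1: Evaluate f(x).
f(0.6978) = 3*0.6978^2 + 0*0.6978 - 12 = -10.5392
Step 2: Evaluate g(x).
g(0.6978) = 3*0.6978 - 3 = -0.9066
Step 3: Compute Lagrangian.
L = -10.5392 + 9*-0.9066 = -18.6986


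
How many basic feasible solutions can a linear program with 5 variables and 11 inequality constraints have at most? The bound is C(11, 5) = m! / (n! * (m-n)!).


Each vertex corresponds to some choice of n active constraints out of m, so the number of vertices is at most C(m, n) = m! / (n!(m-n)!).
m = 11, n = 5
Numerator: 11 * 10 * 9 * 8 * 7
Denominator: 5! = 120
C(11, 5) = 462


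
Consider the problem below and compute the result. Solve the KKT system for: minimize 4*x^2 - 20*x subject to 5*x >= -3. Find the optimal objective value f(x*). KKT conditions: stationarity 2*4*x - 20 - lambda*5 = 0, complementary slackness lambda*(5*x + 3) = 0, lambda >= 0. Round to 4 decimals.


Step 1: Try lambda = 0 (constraint inactive).
Stationarity: 2*4*x - 20 = 0
x* = 20/(2*4) = 2.5
Check constraint: 5*2.5 = 12.5 >= -3 -- satisfied.
Step 2: Compute optimal value.
f(x*) = 4*2.5^2 - 20*2.5 = -25.0


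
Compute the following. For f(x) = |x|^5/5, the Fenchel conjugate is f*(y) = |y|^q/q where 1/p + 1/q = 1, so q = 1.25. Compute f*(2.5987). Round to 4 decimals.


The conjugate exponent q satisfies 1/p + 1/q = 1.
p = 5, so q = 5/(5 - 1) = 1.25
|y|^q = 2.5987^1.25 = 3.2995
f*(2.5987) = 3.2995 / 1.25 = 2.6396


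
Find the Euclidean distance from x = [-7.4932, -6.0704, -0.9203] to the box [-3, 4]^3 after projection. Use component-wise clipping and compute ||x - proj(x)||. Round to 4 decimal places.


Project each component onto [-3, 4].
clip(-7.4932) = -3.0, clip(-6.0704) = -3.0, clip(-0.9203) = -0.9203
Projection = [-3.0, -3.0, -0.9203]
Squared diffs: [20.1888, 9.4274, 0.0]
Distance = sqrt(29.6162) = 5.4421


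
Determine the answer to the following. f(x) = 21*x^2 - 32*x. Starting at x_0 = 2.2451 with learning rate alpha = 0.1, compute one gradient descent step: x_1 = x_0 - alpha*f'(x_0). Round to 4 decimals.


We compute the gradient at x_0 and apply the update.
f'(x) = 42*x - 32
f'(2.2451) = 42*2.2451 - 32 = 62.2942
x_1 = 2.2451 - 0.1*62.2942 = -3.9843


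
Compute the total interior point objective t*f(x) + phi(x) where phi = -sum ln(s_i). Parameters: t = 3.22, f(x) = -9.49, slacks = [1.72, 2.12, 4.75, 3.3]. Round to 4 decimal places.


Step 1: Compute log-barrier.
ln values: [0.5423, 0.7514, 1.5581, 1.1939]
phi = -(0.5423 + 0.7514 + 1.5581 + 1.1939) = -4.0458
Step 2: Compute augmented objective.
t*f(x) = 3.22*-9.49 = -30.5578
Total = -30.5578 - 4.0458 = -34.6036
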